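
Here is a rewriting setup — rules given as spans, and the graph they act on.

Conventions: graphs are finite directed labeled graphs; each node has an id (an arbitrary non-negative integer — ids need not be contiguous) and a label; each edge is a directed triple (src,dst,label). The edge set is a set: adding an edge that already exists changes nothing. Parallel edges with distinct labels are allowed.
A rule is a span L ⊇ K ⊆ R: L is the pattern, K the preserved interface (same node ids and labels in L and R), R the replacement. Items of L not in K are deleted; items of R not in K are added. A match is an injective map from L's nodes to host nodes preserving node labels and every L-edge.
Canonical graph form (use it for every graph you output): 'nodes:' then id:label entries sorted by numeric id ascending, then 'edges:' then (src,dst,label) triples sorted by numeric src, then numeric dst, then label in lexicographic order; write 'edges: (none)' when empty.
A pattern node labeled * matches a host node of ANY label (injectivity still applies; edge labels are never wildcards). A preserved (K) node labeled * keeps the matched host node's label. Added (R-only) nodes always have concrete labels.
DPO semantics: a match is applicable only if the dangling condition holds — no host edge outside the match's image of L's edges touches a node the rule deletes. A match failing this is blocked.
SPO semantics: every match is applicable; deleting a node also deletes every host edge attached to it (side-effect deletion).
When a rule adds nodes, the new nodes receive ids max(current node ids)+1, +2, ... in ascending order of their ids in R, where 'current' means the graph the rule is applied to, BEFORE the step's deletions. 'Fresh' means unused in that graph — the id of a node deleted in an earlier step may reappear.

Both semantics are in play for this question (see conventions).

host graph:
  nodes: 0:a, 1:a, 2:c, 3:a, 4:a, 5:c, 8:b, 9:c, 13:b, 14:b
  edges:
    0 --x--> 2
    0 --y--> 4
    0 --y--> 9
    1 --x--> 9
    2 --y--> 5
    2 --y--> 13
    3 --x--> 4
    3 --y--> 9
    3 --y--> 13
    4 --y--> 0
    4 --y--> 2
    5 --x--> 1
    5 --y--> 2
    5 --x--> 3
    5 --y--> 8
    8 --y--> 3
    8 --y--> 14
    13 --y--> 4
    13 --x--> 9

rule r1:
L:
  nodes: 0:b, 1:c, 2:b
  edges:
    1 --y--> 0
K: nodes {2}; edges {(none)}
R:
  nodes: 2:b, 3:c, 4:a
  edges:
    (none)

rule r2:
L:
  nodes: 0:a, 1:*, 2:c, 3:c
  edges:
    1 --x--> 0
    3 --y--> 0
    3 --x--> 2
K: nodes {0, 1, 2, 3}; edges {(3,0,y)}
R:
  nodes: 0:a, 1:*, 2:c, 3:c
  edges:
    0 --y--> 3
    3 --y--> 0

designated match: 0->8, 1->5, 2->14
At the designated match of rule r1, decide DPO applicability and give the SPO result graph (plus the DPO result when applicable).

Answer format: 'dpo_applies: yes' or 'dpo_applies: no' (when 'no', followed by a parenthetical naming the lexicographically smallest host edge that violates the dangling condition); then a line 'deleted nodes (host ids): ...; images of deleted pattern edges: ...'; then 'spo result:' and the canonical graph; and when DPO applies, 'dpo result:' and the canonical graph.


dpo_applies: no
(the rule deletes node 5, which keeps host edge (2,5,y) outside the match image — the dangling condition fails, DPO blocks; SPO proceeds and side-deletes such edges)
deleted nodes (host ids): 5, 8; images of deleted pattern edges: (5,8,y)
spo result:
nodes: 0:a, 1:a, 2:c, 3:a, 4:a, 9:c, 13:b, 14:b, 15:c, 16:a
edges: (0,2,x); (0,4,y); (0,9,y); (1,9,x); (2,13,y); (3,4,x); (3,9,y); (3,13,y); (4,0,y); (4,2,y); (13,4,y); (13,9,x)


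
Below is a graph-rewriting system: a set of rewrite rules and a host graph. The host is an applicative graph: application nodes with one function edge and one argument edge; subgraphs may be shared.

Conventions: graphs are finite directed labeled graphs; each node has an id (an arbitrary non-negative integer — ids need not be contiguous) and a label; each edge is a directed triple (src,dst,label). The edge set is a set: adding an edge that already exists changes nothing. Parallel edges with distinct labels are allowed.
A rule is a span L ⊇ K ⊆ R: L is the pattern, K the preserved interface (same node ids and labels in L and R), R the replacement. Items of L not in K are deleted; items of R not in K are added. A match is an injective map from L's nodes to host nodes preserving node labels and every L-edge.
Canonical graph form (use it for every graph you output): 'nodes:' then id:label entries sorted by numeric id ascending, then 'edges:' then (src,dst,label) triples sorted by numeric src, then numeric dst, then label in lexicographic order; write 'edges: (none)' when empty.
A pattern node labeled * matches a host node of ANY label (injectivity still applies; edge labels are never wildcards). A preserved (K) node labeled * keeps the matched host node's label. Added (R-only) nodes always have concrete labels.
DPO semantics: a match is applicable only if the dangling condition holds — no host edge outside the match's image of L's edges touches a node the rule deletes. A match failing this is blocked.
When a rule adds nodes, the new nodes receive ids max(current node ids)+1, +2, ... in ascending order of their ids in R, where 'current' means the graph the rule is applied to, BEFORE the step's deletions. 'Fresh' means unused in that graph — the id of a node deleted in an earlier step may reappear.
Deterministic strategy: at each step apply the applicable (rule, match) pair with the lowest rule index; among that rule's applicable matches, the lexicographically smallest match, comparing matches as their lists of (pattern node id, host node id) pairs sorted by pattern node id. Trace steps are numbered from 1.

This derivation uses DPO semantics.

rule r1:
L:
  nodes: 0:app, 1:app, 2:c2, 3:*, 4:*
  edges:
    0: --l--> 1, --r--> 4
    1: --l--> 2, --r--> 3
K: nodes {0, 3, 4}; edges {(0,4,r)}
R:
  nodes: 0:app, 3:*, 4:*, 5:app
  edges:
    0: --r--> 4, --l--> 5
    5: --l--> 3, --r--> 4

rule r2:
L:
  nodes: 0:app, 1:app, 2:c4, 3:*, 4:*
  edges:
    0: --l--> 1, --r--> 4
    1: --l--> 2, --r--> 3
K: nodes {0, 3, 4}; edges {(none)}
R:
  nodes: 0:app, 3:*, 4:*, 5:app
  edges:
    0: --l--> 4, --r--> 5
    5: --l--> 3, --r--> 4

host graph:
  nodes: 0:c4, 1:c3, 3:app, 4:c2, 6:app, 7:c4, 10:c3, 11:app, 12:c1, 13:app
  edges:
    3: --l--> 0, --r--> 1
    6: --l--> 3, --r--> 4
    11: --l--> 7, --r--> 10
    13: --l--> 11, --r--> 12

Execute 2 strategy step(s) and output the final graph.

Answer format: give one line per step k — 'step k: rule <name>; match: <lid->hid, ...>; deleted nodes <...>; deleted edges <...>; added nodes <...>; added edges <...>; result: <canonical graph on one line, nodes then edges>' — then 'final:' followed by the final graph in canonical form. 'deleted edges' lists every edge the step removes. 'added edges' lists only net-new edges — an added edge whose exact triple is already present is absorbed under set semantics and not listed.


step 1: rule r2; match: 0->6, 1->3, 2->0, 3->1, 4->4; deleted nodes 0, 3; deleted edges (3,0,l); (3,1,r); (6,3,l); (6,4,r); added nodes 14; added edges (6,4,l); (6,14,r); (14,1,l); (14,4,r); result: nodes: 1:c3, 4:c2, 6:app, 7:c4, 10:c3, 11:app, 12:c1, 13:app, 14:app edges: (6,4,l); (6,14,r); (11,7,l); (11,10,r); (13,11,l); (13,12,r); (14,1,l); (14,4,r)
step 2: rule r2; match: 0->13, 1->11, 2->7, 3->10, 4->12; deleted nodes 7, 11; deleted edges (11,7,l); (11,10,r); (13,11,l); (13,12,r); added nodes 15; added edges (13,12,l); (13,15,r); (15,10,l); (15,12,r); result: nodes: 1:c3, 4:c2, 6:app, 10:c3, 12:c1, 13:app, 14:app, 15:app edges: (6,4,l); (6,14,r); (13,12,l); (13,15,r); (14,1,l); (14,4,r); (15,10,l); (15,12,r)
final:
nodes: 1:c3, 4:c2, 6:app, 10:c3, 12:c1, 13:app, 14:app, 15:app
edges: (6,4,l); (6,14,r); (13,12,l); (13,15,r); (14,1,l); (14,4,r); (15,10,l); (15,12,r)


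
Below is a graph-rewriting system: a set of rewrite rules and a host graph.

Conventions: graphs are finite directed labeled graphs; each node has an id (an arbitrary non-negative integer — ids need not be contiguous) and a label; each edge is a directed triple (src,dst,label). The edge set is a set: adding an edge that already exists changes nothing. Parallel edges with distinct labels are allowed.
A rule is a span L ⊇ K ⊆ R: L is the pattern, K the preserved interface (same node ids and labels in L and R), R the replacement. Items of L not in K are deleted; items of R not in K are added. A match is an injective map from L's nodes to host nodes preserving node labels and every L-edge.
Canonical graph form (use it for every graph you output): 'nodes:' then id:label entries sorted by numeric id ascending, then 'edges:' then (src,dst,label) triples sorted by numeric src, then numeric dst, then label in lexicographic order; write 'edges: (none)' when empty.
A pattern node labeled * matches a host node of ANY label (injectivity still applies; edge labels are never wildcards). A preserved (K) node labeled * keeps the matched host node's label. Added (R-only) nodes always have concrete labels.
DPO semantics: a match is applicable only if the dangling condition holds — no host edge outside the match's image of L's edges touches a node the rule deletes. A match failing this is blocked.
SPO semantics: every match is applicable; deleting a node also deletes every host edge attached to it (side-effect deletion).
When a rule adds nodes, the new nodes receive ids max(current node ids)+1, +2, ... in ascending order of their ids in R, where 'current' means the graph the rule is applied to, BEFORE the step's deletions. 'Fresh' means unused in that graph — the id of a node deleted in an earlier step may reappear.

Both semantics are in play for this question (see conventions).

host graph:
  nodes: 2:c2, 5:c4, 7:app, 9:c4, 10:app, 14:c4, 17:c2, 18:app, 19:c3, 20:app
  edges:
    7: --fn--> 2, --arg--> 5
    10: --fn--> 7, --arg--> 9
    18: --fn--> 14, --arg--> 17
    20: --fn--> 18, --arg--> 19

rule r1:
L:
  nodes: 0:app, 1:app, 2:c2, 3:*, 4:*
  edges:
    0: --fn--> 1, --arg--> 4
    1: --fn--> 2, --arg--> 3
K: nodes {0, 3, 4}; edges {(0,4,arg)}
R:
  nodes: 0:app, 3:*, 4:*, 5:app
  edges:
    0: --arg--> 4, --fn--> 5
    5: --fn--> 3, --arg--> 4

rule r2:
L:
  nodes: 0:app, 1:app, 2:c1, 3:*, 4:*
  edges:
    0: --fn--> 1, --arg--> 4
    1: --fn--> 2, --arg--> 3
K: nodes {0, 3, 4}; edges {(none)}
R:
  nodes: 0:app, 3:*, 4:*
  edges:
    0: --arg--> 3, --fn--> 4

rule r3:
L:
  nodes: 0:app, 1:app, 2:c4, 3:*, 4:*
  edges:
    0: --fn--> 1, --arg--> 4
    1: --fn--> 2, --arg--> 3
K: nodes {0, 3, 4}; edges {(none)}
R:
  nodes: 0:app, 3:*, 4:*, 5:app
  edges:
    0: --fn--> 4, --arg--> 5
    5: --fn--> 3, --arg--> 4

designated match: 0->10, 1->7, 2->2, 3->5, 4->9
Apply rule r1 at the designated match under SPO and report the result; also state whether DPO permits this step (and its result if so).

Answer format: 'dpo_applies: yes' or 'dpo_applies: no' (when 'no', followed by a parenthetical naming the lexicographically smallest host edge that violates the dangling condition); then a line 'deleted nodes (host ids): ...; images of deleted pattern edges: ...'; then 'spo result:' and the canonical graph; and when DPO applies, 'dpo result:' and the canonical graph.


dpo_applies: yes
deleted nodes (host ids): 2, 7; images of deleted pattern edges: (7,2,fn); (7,5,arg); (10,7,fn)
spo result:
nodes: 5:c4, 9:c4, 10:app, 14:c4, 17:c2, 18:app, 19:c3, 20:app, 21:app
edges: (10,9,arg); (10,21,fn); (18,14,fn); (18,17,arg); (20,18,fn); (20,19,arg); (21,5,fn); (21,9,arg)
dpo result:
nodes: 5:c4, 9:c4, 10:app, 14:c4, 17:c2, 18:app, 19:c3, 20:app, 21:app
edges: (10,9,arg); (10,21,fn); (18,14,fn); (18,17,arg); (20,18,fn); (20,19,arg); (21,5,fn); (21,9,arg)


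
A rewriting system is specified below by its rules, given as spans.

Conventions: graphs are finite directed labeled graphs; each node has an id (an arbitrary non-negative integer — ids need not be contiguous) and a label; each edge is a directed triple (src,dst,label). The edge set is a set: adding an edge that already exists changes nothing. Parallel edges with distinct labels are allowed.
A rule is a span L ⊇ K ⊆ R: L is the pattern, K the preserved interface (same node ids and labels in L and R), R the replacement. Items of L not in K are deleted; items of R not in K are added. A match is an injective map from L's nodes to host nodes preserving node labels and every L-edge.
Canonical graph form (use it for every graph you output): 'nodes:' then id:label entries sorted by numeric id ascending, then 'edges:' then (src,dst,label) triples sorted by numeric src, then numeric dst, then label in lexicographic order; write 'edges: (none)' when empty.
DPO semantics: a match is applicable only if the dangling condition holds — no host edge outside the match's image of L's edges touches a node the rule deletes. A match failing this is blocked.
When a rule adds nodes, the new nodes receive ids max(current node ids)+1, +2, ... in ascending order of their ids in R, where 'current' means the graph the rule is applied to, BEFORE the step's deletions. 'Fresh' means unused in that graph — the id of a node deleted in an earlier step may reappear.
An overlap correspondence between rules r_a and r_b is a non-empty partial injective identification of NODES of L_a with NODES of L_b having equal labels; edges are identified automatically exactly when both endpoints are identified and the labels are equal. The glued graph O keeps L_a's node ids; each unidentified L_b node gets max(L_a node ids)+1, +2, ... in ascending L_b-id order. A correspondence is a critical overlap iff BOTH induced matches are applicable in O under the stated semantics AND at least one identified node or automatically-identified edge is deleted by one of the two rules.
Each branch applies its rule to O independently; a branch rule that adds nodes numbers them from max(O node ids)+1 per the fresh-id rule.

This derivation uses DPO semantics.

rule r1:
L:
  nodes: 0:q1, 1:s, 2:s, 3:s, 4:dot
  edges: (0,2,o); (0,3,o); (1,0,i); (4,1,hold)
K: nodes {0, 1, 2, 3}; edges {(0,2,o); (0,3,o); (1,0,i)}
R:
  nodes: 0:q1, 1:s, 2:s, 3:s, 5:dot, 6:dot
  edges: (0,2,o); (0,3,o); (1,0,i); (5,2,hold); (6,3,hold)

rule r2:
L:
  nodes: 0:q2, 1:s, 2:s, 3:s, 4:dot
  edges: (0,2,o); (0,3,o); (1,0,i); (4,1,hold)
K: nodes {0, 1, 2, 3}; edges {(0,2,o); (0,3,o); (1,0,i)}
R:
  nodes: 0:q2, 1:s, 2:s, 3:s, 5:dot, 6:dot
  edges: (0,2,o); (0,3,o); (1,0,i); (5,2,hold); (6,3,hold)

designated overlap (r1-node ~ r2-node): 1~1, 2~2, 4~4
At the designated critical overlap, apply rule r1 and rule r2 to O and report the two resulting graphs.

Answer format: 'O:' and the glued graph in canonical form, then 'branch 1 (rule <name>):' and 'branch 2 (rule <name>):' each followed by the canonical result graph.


O:
nodes: 0:q1, 1:s, 2:s, 3:s, 4:dot, 5:q2, 6:s
edges: (0,2,o); (0,3,o); (1,0,i); (1,5,i); (4,1,hold); (5,2,o); (5,6,o)
branch 1 (rule r1):
nodes: 0:q1, 1:s, 2:s, 3:s, 5:q2, 6:s, 7:dot, 8:dot
edges: (0,2,o); (0,3,o); (1,0,i); (1,5,i); (5,2,o); (5,6,o); (7,2,hold); (8,3,hold)
branch 2 (rule r2):
nodes: 0:q1, 1:s, 2:s, 3:s, 5:q2, 6:s, 7:dot, 8:dot
edges: (0,2,o); (0,3,o); (1,0,i); (1,5,i); (5,2,o); (5,6,o); (7,2,hold); (8,6,hold)


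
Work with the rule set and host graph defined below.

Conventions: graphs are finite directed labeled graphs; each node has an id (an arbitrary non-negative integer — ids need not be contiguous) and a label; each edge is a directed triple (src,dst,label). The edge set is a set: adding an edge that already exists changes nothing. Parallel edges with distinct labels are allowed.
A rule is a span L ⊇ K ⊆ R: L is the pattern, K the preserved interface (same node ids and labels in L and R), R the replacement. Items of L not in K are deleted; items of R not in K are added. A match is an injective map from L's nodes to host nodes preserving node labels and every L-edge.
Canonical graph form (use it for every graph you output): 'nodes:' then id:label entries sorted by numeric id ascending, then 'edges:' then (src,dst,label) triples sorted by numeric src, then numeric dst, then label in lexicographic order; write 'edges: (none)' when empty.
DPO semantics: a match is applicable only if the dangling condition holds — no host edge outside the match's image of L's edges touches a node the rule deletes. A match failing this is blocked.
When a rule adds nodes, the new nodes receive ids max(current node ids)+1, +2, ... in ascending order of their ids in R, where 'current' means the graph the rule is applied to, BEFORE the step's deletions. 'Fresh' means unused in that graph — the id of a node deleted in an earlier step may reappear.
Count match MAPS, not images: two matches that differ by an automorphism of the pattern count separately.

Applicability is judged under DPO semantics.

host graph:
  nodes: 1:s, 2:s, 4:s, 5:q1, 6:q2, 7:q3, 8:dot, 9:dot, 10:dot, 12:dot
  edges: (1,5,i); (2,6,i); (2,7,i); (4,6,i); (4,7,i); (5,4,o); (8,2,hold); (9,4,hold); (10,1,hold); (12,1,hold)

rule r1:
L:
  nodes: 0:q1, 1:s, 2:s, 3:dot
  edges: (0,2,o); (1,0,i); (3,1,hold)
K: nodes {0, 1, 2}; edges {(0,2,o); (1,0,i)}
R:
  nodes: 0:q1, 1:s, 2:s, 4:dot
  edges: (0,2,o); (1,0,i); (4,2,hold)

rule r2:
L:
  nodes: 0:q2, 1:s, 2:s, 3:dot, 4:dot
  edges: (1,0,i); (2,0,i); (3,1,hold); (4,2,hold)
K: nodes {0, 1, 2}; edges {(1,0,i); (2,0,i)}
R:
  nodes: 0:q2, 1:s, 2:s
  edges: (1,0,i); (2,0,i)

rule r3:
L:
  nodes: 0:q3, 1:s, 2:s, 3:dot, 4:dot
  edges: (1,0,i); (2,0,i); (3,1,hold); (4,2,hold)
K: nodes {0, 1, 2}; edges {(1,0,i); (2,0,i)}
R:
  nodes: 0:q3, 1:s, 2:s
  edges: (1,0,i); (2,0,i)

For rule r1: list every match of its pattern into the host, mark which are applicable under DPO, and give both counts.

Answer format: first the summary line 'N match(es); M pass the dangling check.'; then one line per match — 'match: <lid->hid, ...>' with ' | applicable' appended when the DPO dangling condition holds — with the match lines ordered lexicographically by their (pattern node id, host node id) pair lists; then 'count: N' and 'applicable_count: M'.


2 match(es); 2 pass the dangling check.
match: 0->5, 1->1, 2->4, 3->10 | applicable
match: 0->5, 1->1, 2->4, 3->12 | applicable
count: 2
applicable_count: 2


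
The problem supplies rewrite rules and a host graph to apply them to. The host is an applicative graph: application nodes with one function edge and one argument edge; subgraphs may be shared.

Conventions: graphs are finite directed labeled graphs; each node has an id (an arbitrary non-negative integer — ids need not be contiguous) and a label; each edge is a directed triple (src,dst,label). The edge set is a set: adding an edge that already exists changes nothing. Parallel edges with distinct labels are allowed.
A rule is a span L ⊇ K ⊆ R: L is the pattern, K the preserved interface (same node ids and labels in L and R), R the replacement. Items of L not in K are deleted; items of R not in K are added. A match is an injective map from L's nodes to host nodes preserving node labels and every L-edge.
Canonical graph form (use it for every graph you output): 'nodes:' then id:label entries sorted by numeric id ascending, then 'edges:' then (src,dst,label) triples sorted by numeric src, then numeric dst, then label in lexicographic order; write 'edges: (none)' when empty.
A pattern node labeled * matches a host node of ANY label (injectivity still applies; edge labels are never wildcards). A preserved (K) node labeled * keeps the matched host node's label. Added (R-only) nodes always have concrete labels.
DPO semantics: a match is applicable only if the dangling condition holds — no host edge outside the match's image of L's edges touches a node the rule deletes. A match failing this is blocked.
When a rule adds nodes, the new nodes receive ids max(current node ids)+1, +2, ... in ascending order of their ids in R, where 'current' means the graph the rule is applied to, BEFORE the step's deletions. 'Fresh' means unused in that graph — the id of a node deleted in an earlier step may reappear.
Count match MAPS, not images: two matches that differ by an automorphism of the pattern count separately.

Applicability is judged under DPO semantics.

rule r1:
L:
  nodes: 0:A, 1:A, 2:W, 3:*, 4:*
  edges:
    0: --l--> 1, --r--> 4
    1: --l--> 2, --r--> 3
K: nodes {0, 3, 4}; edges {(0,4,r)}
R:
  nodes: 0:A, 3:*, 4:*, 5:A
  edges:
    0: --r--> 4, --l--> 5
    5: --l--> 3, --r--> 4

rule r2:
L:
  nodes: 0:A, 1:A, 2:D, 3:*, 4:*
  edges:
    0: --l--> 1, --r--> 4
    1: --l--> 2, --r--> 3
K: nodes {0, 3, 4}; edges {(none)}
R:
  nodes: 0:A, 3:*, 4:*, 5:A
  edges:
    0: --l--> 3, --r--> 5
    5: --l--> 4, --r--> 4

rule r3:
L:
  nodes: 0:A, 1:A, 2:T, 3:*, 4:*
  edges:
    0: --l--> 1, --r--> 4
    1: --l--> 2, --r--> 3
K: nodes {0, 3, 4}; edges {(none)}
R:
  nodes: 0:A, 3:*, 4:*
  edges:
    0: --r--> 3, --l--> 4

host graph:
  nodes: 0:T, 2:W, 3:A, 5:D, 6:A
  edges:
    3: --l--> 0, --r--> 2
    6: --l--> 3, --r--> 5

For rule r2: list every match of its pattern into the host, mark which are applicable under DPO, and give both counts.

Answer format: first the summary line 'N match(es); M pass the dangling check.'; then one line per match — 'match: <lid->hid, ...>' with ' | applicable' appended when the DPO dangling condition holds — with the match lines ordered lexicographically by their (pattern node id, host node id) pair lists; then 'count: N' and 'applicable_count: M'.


0 match(es); 0 pass the dangling check.
count: 0
applicable_count: 0


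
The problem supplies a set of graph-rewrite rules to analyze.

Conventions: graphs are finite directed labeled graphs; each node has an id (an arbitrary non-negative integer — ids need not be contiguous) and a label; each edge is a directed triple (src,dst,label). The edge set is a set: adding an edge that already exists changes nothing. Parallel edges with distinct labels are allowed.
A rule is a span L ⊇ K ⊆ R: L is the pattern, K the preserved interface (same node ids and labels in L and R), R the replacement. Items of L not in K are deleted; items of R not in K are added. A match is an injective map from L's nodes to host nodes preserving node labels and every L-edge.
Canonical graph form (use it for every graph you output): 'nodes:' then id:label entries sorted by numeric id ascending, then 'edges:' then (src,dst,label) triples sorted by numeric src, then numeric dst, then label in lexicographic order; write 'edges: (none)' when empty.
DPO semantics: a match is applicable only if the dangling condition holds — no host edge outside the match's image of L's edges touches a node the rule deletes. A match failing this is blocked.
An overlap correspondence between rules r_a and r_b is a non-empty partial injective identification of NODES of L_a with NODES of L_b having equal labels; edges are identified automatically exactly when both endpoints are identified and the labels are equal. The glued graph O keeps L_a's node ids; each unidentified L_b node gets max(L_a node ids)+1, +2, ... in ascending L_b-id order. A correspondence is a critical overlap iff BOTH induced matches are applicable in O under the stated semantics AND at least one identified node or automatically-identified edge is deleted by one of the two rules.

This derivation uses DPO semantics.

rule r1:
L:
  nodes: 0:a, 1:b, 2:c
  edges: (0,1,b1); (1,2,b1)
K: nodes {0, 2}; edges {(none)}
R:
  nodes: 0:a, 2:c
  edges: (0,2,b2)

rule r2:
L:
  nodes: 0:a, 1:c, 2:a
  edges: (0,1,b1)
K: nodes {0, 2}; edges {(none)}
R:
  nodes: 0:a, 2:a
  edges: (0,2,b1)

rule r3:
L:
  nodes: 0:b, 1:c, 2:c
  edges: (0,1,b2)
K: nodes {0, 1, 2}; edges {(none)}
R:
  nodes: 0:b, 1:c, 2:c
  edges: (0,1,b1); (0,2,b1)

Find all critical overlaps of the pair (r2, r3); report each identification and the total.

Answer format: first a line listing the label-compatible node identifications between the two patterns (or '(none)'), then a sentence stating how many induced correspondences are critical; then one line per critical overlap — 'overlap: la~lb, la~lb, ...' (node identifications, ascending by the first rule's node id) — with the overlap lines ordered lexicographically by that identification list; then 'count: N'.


label-compatible node identifications between L(r2) and L(r3): 1~1, 1~2
1 of the induced correspondences is a critical overlap of r2 and r3.
overlap: 1~2
count: 1


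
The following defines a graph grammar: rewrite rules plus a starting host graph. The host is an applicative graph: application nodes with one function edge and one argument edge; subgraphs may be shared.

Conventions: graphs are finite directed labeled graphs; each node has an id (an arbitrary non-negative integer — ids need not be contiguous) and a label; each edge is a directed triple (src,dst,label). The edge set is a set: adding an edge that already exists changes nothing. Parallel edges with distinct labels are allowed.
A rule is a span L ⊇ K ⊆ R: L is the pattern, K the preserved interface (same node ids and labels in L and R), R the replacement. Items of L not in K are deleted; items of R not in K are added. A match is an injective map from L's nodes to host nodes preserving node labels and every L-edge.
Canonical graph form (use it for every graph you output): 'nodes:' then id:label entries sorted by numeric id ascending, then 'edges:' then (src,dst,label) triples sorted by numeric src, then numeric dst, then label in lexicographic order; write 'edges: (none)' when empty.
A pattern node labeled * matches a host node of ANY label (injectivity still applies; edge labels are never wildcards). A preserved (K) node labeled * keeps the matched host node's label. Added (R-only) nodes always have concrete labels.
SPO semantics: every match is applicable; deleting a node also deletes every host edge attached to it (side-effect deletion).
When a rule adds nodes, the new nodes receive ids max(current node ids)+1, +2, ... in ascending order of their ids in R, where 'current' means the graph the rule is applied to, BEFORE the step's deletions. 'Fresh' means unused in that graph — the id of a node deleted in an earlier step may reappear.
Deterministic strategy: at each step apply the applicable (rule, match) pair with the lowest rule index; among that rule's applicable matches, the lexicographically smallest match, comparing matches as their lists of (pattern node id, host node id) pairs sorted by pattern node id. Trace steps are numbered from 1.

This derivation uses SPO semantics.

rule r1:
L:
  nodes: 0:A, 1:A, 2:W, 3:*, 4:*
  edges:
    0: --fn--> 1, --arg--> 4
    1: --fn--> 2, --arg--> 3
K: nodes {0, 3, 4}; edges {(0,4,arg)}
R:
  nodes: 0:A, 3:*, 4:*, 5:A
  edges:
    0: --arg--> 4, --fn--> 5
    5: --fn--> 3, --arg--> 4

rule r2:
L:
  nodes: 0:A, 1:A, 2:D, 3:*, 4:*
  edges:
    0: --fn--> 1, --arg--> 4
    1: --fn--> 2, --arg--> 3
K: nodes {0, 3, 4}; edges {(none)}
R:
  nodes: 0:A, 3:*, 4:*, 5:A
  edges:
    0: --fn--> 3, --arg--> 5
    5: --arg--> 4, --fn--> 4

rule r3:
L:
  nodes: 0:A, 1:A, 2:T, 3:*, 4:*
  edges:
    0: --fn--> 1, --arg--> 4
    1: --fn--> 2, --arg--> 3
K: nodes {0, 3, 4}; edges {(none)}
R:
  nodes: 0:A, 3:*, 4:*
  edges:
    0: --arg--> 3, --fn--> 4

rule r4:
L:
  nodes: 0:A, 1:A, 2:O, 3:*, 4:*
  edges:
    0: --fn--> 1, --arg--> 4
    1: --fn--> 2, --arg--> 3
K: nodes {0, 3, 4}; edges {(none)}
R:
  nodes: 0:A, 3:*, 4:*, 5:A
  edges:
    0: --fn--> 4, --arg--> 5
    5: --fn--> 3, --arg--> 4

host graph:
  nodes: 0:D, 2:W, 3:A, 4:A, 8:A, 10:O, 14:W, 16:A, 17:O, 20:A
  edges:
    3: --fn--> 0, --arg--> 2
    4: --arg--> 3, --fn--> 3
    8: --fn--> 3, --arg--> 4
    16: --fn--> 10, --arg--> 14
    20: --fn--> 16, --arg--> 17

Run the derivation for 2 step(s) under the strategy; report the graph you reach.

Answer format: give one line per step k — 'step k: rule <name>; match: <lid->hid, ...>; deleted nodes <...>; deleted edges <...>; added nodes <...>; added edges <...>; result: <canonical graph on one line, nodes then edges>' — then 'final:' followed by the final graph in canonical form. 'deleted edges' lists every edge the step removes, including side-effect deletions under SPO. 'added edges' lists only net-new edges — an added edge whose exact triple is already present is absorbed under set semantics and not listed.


step 1: rule r2; match: 0->8, 1->3, 2->0, 3->2, 4->4; deleted nodes 0, 3; deleted edges (3,0,fn); (3,2,arg); (4,3,arg); (4,3,fn); (8,3,fn); (8,4,arg); added nodes 21; added edges (8,2,fn); (8,21,arg); (21,4,arg); (21,4,fn); result: nodes: 2:W, 4:A, 8:A, 10:O, 14:W, 16:A, 17:O, 20:A, 21:A edges: (8,2,fn); (8,21,arg); (16,10,fn); (16,14,arg); (20,16,fn); (20,17,arg); (21,4,arg); (21,4,fn)
step 2: rule r4; match: 0->20, 1->16, 2->10, 3->14, 4->17; deleted nodes 10, 16; deleted edges (16,10,fn); (16,14,arg); (20,16,fn); (20,17,arg); added nodes 22; added edges (20,17,fn); (20,22,arg); (22,14,fn); (22,17,arg); result: nodes: 2:W, 4:A, 8:A, 14:W, 17:O, 20:A, 21:A, 22:A edges: (8,2,fn); (8,21,arg); (20,17,fn); (20,22,arg); (21,4,arg); (21,4,fn); (22,14,fn); (22,17,arg)
final:
nodes: 2:W, 4:A, 8:A, 14:W, 17:O, 20:A, 21:A, 22:A
edges: (8,2,fn); (8,21,arg); (20,17,fn); (20,22,arg); (21,4,arg); (21,4,fn); (22,14,fn); (22,17,arg)


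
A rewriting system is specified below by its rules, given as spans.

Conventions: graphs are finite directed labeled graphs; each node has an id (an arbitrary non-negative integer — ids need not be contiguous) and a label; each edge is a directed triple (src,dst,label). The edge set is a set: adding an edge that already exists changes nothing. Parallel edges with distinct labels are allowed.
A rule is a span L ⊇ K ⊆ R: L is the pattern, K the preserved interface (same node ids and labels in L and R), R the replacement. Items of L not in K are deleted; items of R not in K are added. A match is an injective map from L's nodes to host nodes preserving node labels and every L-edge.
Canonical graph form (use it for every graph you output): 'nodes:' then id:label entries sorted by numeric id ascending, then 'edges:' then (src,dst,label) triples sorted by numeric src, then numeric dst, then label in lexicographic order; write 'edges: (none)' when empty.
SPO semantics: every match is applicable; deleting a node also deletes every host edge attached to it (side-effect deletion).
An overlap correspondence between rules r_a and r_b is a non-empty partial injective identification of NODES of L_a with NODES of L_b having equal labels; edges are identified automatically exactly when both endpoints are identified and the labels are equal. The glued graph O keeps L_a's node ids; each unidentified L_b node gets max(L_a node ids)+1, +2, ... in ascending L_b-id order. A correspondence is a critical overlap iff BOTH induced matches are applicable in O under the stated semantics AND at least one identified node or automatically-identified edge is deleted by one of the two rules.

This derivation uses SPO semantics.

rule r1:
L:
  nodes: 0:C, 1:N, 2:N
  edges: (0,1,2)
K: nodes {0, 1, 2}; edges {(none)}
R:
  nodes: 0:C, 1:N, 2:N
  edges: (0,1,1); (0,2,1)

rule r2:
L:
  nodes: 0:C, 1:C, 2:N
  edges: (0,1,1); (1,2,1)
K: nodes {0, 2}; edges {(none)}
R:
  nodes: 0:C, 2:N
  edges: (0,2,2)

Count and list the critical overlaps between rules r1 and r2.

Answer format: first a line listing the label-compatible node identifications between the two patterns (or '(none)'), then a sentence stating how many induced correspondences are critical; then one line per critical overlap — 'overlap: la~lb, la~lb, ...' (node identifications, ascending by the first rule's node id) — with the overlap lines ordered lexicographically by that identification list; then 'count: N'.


label-compatible node identifications between L(r1) and L(r2): 0~0, 0~1, 1~2, 2~2
3 of the induced correspondences are critical overlaps of r1 and r2.
overlap: 0~1
overlap: 0~1, 1~2
overlap: 0~1, 2~2
count: 3


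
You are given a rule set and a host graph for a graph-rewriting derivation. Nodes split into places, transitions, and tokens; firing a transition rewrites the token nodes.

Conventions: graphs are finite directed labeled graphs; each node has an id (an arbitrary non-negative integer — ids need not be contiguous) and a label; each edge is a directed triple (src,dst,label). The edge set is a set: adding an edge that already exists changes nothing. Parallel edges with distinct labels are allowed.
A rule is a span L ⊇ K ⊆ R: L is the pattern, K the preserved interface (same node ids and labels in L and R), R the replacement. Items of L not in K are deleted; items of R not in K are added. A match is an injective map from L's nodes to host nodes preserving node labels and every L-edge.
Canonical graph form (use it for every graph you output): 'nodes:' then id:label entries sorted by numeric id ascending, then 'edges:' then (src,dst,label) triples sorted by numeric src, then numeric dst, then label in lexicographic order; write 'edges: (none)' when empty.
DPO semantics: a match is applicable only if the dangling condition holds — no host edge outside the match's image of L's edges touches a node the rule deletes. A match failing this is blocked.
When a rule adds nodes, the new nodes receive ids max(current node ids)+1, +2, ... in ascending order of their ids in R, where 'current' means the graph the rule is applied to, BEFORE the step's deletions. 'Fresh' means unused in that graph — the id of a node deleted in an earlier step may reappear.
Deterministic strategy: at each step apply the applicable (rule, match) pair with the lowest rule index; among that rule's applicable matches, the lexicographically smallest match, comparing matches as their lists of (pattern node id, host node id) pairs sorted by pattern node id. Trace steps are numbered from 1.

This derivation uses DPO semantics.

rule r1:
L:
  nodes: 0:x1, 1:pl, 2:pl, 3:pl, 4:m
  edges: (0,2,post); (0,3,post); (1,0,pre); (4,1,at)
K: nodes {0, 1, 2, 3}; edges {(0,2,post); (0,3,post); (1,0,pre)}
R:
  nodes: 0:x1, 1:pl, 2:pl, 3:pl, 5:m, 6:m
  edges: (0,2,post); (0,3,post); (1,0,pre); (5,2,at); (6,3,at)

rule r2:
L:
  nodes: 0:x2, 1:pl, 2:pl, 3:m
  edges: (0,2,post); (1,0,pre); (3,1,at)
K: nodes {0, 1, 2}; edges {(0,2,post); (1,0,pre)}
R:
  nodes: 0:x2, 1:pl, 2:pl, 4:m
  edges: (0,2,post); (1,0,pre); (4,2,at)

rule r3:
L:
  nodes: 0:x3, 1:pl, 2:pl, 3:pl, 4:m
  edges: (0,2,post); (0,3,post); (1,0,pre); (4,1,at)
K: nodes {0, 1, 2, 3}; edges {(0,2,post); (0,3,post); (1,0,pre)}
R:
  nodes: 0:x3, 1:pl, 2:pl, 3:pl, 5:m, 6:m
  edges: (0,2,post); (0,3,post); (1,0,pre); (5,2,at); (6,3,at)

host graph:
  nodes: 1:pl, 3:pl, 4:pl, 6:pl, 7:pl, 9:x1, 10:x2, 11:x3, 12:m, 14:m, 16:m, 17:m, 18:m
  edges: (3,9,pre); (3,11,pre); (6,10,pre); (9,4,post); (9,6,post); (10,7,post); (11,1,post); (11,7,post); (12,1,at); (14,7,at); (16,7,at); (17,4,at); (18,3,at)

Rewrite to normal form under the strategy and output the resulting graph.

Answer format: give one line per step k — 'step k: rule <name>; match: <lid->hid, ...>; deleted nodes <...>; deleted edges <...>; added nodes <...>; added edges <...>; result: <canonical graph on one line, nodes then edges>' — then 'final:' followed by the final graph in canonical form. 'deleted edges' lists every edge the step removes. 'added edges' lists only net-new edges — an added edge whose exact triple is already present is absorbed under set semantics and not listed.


step 1: rule r1; match: 0->9, 1->3, 2->4, 3->6, 4->18; deleted nodes 18; deleted edges (18,3,at); added nodes 19, 20; added edges (19,4,at); (20,6,at); result: nodes: 1:pl, 3:pl, 4:pl, 6:pl, 7:pl, 9:x1, 10:x2, 11:x3, 12:m, 14:m, 16:m, 17:m, 19:m, 20:m edges: (3,9,pre); (3,11,pre); (6,10,pre); (9,4,post); (9,6,post); (10,7,post); (11,1,post); (11,7,post); (12,1,at); (14,7,at); (16,7,at); (17,4,at); (19,4,at); (20,6,at)
step 2: rule r2; match: 0->10, 1->6, 2->7, 3->20; deleted nodes 20; deleted edges (20,6,at); added nodes 21; added edges (21,7,at); result: nodes: 1:pl, 3:pl, 4:pl, 6:pl, 7:pl, 9:x1, 10:x2, 11:x3, 12:m, 14:m, 16:m, 17:m, 19:m, 21:m edges: (3,9,pre); (3,11,pre); (6,10,pre); (9,4,post); (9,6,post); (10,7,post); (11,1,post); (11,7,post); (12,1,at); (14,7,at); (16,7,at); (17,4,at); (19,4,at); (21,7,at)
final:
nodes: 1:pl, 3:pl, 4:pl, 6:pl, 7:pl, 9:x1, 10:x2, 11:x3, 12:m, 14:m, 16:m, 17:m, 19:m, 21:m
edges: (3,9,pre); (3,11,pre); (6,10,pre); (9,4,post); (9,6,post); (10,7,post); (11,1,post); (11,7,post); (12,1,at); (14,7,at); (16,7,at); (17,4,at); (19,4,at); (21,7,at)


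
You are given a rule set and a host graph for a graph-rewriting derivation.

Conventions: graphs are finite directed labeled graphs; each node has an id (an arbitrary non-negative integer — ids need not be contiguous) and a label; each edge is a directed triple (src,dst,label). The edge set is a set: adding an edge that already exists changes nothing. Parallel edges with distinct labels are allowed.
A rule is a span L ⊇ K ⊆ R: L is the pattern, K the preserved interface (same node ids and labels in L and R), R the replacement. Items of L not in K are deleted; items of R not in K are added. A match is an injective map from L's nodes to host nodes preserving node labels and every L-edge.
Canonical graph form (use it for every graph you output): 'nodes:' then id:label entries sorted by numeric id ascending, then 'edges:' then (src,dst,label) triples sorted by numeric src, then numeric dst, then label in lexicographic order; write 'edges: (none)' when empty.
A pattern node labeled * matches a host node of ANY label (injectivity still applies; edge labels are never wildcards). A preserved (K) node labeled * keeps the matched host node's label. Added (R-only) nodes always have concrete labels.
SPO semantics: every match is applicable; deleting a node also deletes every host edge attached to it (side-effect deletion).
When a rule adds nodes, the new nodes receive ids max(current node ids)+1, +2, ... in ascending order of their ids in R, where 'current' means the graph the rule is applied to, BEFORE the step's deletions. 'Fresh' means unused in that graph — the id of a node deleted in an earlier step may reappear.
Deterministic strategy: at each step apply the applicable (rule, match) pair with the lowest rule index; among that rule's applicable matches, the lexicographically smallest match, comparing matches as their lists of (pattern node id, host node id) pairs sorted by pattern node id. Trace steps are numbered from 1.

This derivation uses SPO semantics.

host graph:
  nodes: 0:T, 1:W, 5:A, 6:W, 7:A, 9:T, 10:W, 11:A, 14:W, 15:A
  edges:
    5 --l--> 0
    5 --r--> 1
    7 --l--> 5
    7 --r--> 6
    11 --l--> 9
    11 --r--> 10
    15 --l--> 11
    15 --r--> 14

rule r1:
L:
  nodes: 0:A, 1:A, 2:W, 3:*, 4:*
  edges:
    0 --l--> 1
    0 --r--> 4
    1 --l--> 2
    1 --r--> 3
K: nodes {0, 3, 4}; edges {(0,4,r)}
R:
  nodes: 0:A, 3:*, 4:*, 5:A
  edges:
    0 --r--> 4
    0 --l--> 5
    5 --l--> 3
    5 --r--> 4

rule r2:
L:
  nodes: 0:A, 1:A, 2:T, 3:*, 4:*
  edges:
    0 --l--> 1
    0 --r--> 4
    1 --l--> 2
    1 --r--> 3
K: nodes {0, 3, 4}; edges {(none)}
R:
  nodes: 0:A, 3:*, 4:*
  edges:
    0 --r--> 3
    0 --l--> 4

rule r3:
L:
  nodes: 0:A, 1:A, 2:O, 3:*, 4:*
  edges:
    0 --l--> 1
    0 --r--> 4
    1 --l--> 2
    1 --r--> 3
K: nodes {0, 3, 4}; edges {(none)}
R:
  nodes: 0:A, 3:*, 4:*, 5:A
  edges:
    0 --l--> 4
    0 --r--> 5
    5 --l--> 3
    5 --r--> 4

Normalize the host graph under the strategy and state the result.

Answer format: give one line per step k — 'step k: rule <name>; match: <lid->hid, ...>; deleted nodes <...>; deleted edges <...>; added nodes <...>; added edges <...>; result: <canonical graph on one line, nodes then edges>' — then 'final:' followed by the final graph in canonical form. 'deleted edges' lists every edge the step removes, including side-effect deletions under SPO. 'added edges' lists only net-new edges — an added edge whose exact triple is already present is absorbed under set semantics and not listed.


step 1: rule r2; match: 0->7, 1->5, 2->0, 3->1, 4->6; deleted nodes 0, 5; deleted edges (5,0,l); (5,1,r); (7,5,l); (7,6,r); added nodes (none); added edges (7,1,r); (7,6,l); result: nodes: 1:W, 6:W, 7:A, 9:T, 10:W, 11:A, 14:W, 15:A edges: (7,1,r); (7,6,l); (11,9,l); (11,10,r); (15,11,l); (15,14,r)
step 2: rule r2; match: 0->15, 1->11, 2->9, 3->10, 4->14; deleted nodes 9, 11; deleted edges (11,9,l); (11,10,r); (15,11,l); (15,14,r); added nodes (none); added edges (15,10,r); (15,14,l); result: nodes: 1:W, 6:W, 7:A, 10:W, 14:W, 15:A edges: (7,1,r); (7,6,l); (15,10,r); (15,14,l)
final:
nodes: 1:W, 6:W, 7:A, 10:W, 14:W, 15:A
edges: (7,1,r); (7,6,l); (15,10,r); (15,14,l)
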